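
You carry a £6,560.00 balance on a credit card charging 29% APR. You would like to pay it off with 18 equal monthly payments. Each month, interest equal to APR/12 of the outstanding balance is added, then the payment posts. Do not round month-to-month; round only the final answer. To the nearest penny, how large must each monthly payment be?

Monthly rate r = 29%/12 = 2.41667% = 0.0241667.
Level-payment amortization: P = B₀·r / (1 − (1+r)^(−n)) = 6560.00·0.0241667 / (1 − 1.02417^(−18)).
Denominator 1 − (1+r)^(−18) = 0.349378311.
P = 158.533 / 0.349378311 ≈ 453.76.

£453.76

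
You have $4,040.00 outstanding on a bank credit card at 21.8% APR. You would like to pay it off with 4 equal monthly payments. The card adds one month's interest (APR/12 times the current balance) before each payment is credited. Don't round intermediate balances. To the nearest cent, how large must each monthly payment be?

$1,056.28

Monthly rate r = 21.8%/12 = 1.81667% = 0.0181667.
Level-payment amortization: P = B₀·r / (1 − (1+r)^(−n)) = 4040.00·0.0181667 / (1 − 1.01817^(−4)).
Denominator 1 − (1+r)^(−4) = 0.0694825947.
P = 73.3933 / 0.0694825947 ≈ 1056.28.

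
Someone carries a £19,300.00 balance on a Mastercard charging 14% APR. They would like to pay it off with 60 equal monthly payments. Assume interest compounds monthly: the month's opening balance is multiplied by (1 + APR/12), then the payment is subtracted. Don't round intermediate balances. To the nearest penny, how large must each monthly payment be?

£449.08

Monthly rate r = 14%/12 = 1.16667% = 0.0116667.
Level-payment amortization: P = B₀·r / (1 − (1+r)^(−n)) = 19300.00·0.0116667 / (1 − 1.01167^(−60)).
Denominator 1 − (1+r)^(−60) = 0.501398525.
P = 225.167 / 0.501398525 ≈ 449.08.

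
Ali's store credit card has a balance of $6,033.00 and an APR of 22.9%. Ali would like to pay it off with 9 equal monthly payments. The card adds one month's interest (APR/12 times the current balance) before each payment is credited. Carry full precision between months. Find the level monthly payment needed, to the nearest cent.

Monthly rate r = 22.9%/12 = 1.90833% = 0.0190833.
Level-payment amortization: P = B₀·r / (1 − (1+r)^(−n)) = 6033.00·0.0190833 / (1 − 1.01908^(−9)).
Denominator 1 − (1+r)^(−9) = 0.156446349.
P = 115.13 / 0.156446349 ≈ 735.91.

$735.91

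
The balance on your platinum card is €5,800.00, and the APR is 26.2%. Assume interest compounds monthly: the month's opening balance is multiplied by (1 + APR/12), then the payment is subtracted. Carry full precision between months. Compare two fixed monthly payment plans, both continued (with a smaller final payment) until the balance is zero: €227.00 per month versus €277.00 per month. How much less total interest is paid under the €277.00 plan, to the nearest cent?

Monthly rate r = 26.2%/12 = 2.18333% = 0.0218333.
At €227.00/mo: n = ⌈−ln(1 − rB₀/P)/ln(1+r)⌉ = 38 payments (last €178.86); total interest = total paid − €5,800.00 = €2,777.86.
At €277.00/mo: 29 payments (last €79.94); total interest €2,035.94.
Interest saved = €2,777.86 − €2,035.94 = €741.92.

€741.92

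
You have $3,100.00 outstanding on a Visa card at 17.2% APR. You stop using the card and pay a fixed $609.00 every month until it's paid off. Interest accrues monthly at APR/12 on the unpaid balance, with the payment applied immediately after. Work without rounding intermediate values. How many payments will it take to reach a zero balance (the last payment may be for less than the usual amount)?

6 months

Monthly rate r = 17.2%/12 = 1.43333% = 0.0143333.
Recurrence: B ← B·(1+r) − $609.00.
Month 1: interest $44.43; balance after payment $2,535.43.
Month 2: interest $36.34; balance after payment $1,962.77.
Month 3: interest $28.13; balance after payment $1,381.91.
Month 4: interest $19.81; balance after payment $792.71.
Month 5: interest $11.36; balance after payment $195.08.
Month 6: interest $2.80; balance after payment $0.00.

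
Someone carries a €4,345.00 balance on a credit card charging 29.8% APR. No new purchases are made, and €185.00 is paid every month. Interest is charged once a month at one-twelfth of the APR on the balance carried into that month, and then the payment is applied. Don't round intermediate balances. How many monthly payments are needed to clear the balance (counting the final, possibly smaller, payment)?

36 months

Monthly rate r = 29.8%/12 = 2.48333% = 0.0248333.
Recurrence: B ← B·(1+r) − €185.00.
Month 1: interest €107.90; balance after payment €4,267.90.
Month 2: interest €105.99; balance after payment €4,188.89.
Closed form: n = −ln(1 − rB₀/P)/ln(1+r) = −ln(0.41675)/ln(1.02483) ≈ 35.681, so the balance reaches zero during payment 36.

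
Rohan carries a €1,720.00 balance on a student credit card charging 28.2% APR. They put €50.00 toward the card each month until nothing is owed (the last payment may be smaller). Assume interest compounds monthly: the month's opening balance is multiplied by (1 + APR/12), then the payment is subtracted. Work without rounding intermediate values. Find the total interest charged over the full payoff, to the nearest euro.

€1,837

Monthly rate r = 28.2%/12 = 2.35% = 0.0235.
Payoff takes n = ⌈−ln(1 − rB₀/P)/ln(1+r)⌉ = ⌈71.136⌉ = 72 payments; the last is €6.85.
Total paid = 71·€50.00 + €6.85 = €3,556.85.
Total interest = total paid − principal = €3,556.85 − €1,720.00 = €1,836.85.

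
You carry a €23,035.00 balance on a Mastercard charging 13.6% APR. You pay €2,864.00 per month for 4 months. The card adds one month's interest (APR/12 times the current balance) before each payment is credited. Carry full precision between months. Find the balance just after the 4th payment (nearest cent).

Monthly rate r = 13.6%/12 = 1.13333% = 0.0113333.
Each month: B ← B·(1+r) − €2,864.00.
Month 1: interest €261.06; balance after payment €20,432.06.
Month 2: interest €231.56; balance after payment €17,799.63.
Month 3: interest €201.73; balance after payment €15,137.36.
Month 4: interest €171.56; balance after payment €12,444.91.

€12,444.91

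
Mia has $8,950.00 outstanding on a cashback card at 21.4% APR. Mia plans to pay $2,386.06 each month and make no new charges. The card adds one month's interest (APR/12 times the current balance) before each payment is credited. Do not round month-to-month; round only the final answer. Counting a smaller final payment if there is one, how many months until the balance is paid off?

4 payments

Monthly rate r = 21.4%/12 = 1.78333% = 0.0178333.
Recurrence: B ← B·(1+r) − $2,386.06.
Month 1: interest $159.61; balance after payment $6,723.55.
Month 2: interest $119.90; balance after payment $4,457.39.
Month 3: interest $79.49; balance after payment $2,150.82.
Month 4: interest $38.36; balance after payment $0.00.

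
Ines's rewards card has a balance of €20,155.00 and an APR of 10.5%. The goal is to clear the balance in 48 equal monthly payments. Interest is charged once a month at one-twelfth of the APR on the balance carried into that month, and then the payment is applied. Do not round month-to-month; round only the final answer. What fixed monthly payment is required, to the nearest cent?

€516.04

Monthly rate r = 10.5%/12 = 0.875% = 0.00875.
Level-payment amortization: P = B₀·r / (1 − (1+r)^(−n)) = 20155.00·0.00875 / (1 − 1.00875^(−48)).
Denominator 1 − (1+r)^(−48) = 0.341751756.
P = 176.356 / 0.341751756 ≈ 516.04.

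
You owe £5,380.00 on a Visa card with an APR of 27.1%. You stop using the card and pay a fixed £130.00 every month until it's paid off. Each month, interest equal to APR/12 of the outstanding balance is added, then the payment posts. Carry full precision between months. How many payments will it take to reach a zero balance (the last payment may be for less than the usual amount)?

123 months

Monthly rate r = 27.1%/12 = 2.25833% = 0.0225833.
Recurrence: B ← B·(1+r) − £130.00.
Month 1: interest £121.50; balance after payment £5,371.50.
Month 2: interest £121.31; balance after payment £5,362.80.
Closed form: n = −ln(1 − rB₀/P)/ln(1+r) = −ln(0.065397)/ln(1.02258) ≈ 122.123, so the balance reaches zero during payment 123.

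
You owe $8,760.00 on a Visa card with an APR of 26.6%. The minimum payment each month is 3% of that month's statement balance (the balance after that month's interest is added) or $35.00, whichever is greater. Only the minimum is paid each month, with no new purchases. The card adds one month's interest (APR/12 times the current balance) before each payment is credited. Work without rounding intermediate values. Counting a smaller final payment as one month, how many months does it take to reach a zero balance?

Monthly rate r = 26.6%/12 = 2.21667% = 0.0221667.
While 3% of the post-interest balance exceeds $35.00, each month B ← (B·(1+r))·(1 − 0.03), i.e. B shrinks by the factor (1+r)·0.97 = 0.9915.
This holds for months 1–239. Entering month 240 the balance is $1,139.30; 3% of the post-interest balance is now below $35.00, so the flat $35.00 minimum applies from here.
From month 240 a fixed $35.00 at rate r clears $1,139.30 in 59 more payments. Total: 239 + 59 = 298 months.

298 months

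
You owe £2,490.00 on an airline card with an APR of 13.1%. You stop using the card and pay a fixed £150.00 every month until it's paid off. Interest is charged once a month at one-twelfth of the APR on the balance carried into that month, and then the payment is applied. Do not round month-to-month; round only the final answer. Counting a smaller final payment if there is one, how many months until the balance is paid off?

Monthly rate r = 13.1%/12 = 1.09167% = 0.0109167.
Recurrence: B ← B·(1+r) − £150.00.
Month 1: interest £27.18; balance after payment £2,367.18.
Month 2: interest £25.84; balance after payment £2,243.02.
Closed form: n = −ln(1 − rB₀/P)/ln(1+r) = −ln(0.81878)/ln(1.01092) ≈ 18.415, so the balance reaches zero during payment 19.

19 months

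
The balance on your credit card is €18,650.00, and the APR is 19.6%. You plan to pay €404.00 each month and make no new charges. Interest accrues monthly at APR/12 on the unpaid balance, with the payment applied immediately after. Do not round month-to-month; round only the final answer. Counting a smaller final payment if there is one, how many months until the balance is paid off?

Monthly rate r = 19.6%/12 = 1.63333% = 0.0163333.
Recurrence: B ← B·(1+r) − €404.00.
Month 1: interest €304.62; balance after payment €18,550.62.
Month 2: interest €302.99; balance after payment €18,449.61.
Closed form: n = −ln(1 − rB₀/P)/ln(1+r) = −ln(0.246)/ln(1.01633) ≈ 86.562, so the balance reaches zero during payment 87.

87 months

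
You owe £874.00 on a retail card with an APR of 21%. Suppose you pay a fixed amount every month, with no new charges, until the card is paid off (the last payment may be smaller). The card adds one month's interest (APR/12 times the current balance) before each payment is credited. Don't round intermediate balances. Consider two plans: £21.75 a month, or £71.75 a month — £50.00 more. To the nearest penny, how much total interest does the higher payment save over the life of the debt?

£531.33

Monthly rate r = 21%/12 = 1.75% = 0.0175.
At £21.75/mo: n = ⌈−ln(1 − rB₀/P)/ln(1+r)⌉ = 71 payments (last £0.45); total interest = total paid − £874.00 = £648.95.
At £71.75/mo: 14 payments (last £58.87); total interest £117.62.
Interest saved = £648.95 − £117.62 = £531.33.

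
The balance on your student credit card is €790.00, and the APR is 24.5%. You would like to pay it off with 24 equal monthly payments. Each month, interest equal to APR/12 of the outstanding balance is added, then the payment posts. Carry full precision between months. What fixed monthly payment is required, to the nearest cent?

Monthly rate r = 24.5%/12 = 2.04167% = 0.0204167.
Level-payment amortization: P = B₀·r / (1 − (1+r)^(−n)) = 790.00·0.0204167 / (1 − 1.02042^(−24)).
Denominator 1 − (1+r)^(−24) = 0.384342807.
P = 16.1292 / 0.384342807 ≈ 41.97.

€41.97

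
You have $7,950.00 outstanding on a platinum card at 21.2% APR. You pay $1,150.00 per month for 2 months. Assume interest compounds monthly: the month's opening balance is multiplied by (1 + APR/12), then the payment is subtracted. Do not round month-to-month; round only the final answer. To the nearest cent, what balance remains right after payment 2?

Monthly rate r = 21.2%/12 = 1.76667% = 0.0176667.
Each month: B ← B·(1+r) − $1,150.00.
Month 1: interest $140.45; balance after payment $6,940.45.
Month 2: interest $122.61; balance after payment $5,913.06.

$5,913.06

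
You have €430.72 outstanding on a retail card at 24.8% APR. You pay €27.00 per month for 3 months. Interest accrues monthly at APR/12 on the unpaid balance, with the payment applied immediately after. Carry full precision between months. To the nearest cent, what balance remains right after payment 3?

Monthly rate r = 24.8%/12 = 2.06667% = 0.0206667.
Each month: B ← B·(1+r) − €27.00.
Month 1: interest €8.90; balance after payment €412.62.
Month 2: interest €8.53; balance after payment €394.15.
Month 3: interest €8.15; balance after payment €375.29.

€375.29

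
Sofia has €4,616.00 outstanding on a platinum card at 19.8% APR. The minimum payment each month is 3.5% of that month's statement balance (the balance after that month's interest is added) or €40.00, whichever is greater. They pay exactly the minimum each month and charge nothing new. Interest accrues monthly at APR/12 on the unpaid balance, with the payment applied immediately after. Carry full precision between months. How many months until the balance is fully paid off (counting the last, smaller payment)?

112 months

Monthly rate r = 19.8%/12 = 1.65% = 0.0165.
While 3.5% of the post-interest balance exceeds €40.00, each month B ← (B·(1+r))·(1 − 0.035), i.e. B shrinks by the factor (1+r)·0.965 = 0.98092.
This holds for months 1–74. Entering month 75 the balance is €1,109.77; 3.5% of the post-interest balance is now below €40.00, so the flat €40.00 minimum applies from here.
From month 75 a fixed €40.00 at rate r clears €1,109.77 in 38 more payments. Total: 74 + 38 = 112 months.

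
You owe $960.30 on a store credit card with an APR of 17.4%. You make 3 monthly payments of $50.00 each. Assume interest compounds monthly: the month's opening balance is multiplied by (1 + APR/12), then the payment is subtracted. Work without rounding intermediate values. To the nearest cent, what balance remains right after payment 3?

Monthly rate r = 17.4%/12 = 1.45% = 0.0145.
Each month: B ← B·(1+r) − $50.00.
Month 1: interest $13.92; balance after payment $924.22.
Month 2: interest $13.40; balance after payment $887.63.
Month 3: interest $12.87; balance after payment $850.50.

$850.50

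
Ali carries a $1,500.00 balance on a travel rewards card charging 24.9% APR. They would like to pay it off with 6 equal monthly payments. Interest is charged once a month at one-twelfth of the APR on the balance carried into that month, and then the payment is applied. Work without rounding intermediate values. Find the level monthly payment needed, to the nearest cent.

Monthly rate r = 24.9%/12 = 2.075% = 0.02075.
Level-payment amortization: P = B₀·r / (1 − (1+r)^(−n)) = 1500.00·0.02075 / (1 − 1.02075^(−6)).
Denominator 1 − (1+r)^(−6) = 0.115936076.
P = 31.125 / 0.115936076 ≈ 268.47.

$268.47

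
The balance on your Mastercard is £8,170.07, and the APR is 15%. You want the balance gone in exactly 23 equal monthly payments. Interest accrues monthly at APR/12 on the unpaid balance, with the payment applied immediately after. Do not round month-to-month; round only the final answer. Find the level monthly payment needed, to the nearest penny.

£410.93

Monthly rate r = 15%/12 = 1.25% = 0.0125.
Level-payment amortization: P = B₀·r / (1 − (1+r)^(−n)) = 8170.07·0.0125 / (1 − 1.0125^(−23)).
Denominator 1 − (1+r)^(−23) = 0.248525468.
P = 102.126 / 0.248525468 ≈ 410.93.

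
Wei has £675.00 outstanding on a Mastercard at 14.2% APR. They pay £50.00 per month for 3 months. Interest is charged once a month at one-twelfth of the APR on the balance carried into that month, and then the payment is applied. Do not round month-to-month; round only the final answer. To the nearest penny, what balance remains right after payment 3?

Monthly rate r = 14.2%/12 = 1.18333% = 0.0118333.
Each month: B ← B·(1+r) − £50.00.
Month 1: interest £7.99; balance after payment £632.99.
Month 2: interest £7.49; balance after payment £590.48.
Month 3: interest £6.99; balance after payment £547.47.

£547.47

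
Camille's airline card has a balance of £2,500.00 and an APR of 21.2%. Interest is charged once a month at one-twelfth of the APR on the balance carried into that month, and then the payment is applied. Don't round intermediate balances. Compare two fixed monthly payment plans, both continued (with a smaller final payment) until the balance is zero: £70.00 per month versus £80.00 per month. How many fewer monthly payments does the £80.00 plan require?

11 fewer payments

Monthly rate r = 21.2%/12 = 1.76667% = 0.0176667.
At £70.00/mo: n = ⌈−ln(1 − rB₀/P)/ln(1+r)⌉ = 57 payments (last £64.53); total interest = total paid − £2,500.00 = £1,484.53.
At £80.00/mo: 46 payments (last £69.01); total interest £1,169.01.
Payments saved = 57 − 46 = 11.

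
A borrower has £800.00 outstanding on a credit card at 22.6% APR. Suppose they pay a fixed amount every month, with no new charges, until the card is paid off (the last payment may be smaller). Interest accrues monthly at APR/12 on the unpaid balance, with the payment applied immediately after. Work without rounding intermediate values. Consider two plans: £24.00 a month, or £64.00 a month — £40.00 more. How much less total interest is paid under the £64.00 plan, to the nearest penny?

£350.34

Monthly rate r = 22.6%/12 = 1.88333% = 0.0188333.
At £24.00/mo: n = ⌈−ln(1 − rB₀/P)/ln(1+r)⌉ = 53 payments (last £23.21); total interest = total paid − £800.00 = £471.21.
At £64.00/mo: 15 payments (last £24.87); total interest £120.87.
Interest saved = £471.21 − £120.87 = £350.34.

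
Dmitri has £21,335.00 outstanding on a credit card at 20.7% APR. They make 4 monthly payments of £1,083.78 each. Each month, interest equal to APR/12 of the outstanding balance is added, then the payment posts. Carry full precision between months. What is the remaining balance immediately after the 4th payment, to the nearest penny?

£18,397.06

Monthly rate r = 20.7%/12 = 1.725% = 0.01725.
Each month: B ← B·(1+r) − £1,083.78.
Month 1: interest £368.03; balance after payment £20,619.25.
Month 2: interest £355.68; balance after payment £19,891.15.
Month 3: interest £343.12; balance after payment £19,150.49.
Month 4: interest £330.35; balance after payment £18,397.06.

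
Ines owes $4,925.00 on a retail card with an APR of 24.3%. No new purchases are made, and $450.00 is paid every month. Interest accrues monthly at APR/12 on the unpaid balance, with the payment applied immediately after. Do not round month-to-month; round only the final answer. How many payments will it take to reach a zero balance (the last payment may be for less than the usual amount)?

Monthly rate r = 24.3%/12 = 2.025% = 0.02025.
Recurrence: B ← B·(1+r) − $450.00.
Month 1: interest $99.73; balance after payment $4,574.73.
Month 2: interest $92.64; balance after payment $4,217.37.
Closed form: n = −ln(1 − rB₀/P)/ln(1+r) = −ln(0.77838)/ln(1.02025) ≈ 12.498, so the balance reaches zero during payment 13.

13 payments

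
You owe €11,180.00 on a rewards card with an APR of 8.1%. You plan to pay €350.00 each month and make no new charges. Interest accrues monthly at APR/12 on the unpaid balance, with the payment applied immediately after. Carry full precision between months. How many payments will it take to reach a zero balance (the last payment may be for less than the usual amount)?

37 months

Monthly rate r = 8.1%/12 = 0.675% = 0.00675.
Recurrence: B ← B·(1+r) − €350.00.
Month 1: interest €75.47; balance after payment €10,905.47.
Month 2: interest €73.61; balance after payment €10,629.08.
Closed form: n = −ln(1 − rB₀/P)/ln(1+r) = −ln(0.78439)/ln(1.00675) ≈ 36.100, so the balance reaches zero during payment 37.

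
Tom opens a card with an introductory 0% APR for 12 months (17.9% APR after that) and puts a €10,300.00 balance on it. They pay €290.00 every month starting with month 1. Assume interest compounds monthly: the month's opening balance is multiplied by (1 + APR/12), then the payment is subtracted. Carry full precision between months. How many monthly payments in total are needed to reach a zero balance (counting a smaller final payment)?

Promo months 1–12 at r₀ = 0%/12 = 0; months 13+ at r₁ = 17.9%/12 = 0.0149167.
After month 12 (no interest yet): B = €10,300.00 − 12·€290.00 = €6,820.00.
Then at r₁ with €290.00/mo: n₂ = −ln(1 − r₁·B/P)/ln(1+r₁) ≈ 29.18 → 30 more payments.

42 payments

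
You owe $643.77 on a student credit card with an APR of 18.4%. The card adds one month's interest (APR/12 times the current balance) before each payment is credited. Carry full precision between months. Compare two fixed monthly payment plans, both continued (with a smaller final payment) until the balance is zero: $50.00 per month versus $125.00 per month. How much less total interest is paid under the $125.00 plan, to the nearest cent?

Monthly rate r = 18.4%/12 = 1.53333% = 0.0153333.
At $50.00/mo: n = ⌈−ln(1 − rB₀/P)/ln(1+r)⌉ = 15 payments (last $22.73); total interest = total paid − $643.77 = $78.96.
At $125.00/mo: 6 payments (last $50.97); total interest $32.20.
Interest saved = $78.96 − $32.20 = $46.76.

$46.76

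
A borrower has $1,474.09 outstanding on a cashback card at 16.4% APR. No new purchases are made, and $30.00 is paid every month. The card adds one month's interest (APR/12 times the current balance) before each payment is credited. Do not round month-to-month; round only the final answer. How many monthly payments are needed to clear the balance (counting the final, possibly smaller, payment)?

Monthly rate r = 16.4%/12 = 1.36667% = 0.0136667.
Recurrence: B ← B·(1+r) − $30.00.
Month 1: interest $20.15; balance after payment $1,464.24.
Month 2: interest $20.01; balance after payment $1,454.25.
Closed form: n = −ln(1 − rB₀/P)/ln(1+r) = −ln(0.32847)/ln(1.01367) ≈ 82.017, so the balance reaches zero during payment 83.

83 payments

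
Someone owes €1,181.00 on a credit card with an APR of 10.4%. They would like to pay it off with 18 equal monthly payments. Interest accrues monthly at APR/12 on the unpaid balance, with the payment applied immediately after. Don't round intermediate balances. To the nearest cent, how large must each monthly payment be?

Monthly rate r = 10.4%/12 = 0.866667% = 0.00866667.
Level-payment amortization: P = B₀·r / (1 − (1+r)^(−n)) = 1181.00·0.00866667 / (1 − 1.00867^(−18)).
Denominator 1 − (1+r)^(−18) = 0.143865578.
P = 10.2353 / 0.143865578 ≈ 71.15.

€71.15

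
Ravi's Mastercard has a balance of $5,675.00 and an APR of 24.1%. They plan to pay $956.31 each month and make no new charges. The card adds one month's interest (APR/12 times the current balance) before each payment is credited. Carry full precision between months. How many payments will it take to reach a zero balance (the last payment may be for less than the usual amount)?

Monthly rate r = 24.1%/12 = 2.00833% = 0.0200833.
Recurrence: B ← B·(1+r) − $956.31.
Month 1: interest $113.97; balance after payment $4,832.66.
Month 2: interest $97.06; balance after payment $3,973.41.
Closed form: n = −ln(1 − rB₀/P)/ln(1+r) = −ln(0.88082)/ln(1.02008) ≈ 6.382, so the balance reaches zero during payment 7.

7 months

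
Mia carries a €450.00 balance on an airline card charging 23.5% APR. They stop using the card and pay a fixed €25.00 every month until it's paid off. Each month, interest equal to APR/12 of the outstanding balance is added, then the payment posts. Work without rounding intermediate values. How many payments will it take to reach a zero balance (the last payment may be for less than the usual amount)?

Monthly rate r = 23.5%/12 = 1.95833% = 0.0195833.
Recurrence: B ← B·(1+r) − €25.00.
Month 1: interest €8.81; balance after payment €433.81.
Month 2: interest €8.50; balance after payment €417.31.
Closed form: n = −ln(1 − rB₀/P)/ln(1+r) = −ln(0.6475)/ln(1.01958) ≈ 22.411, so the balance reaches zero during payment 23.

23 months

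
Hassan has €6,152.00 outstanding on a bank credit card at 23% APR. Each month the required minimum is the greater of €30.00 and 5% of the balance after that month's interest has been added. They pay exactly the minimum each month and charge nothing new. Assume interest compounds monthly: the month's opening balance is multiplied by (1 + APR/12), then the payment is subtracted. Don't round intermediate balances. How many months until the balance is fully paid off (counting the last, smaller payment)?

98 months

Monthly rate r = 23%/12 = 1.91667% = 0.0191667.
While 5% of the post-interest balance exceeds €30.00, each month B ← (B·(1+r))·(1 − 0.05), i.e. B shrinks by the factor (1+r)·0.95 = 0.96821.
This holds for months 1–73. Entering month 74 the balance is €581.75; 5% of the post-interest balance is now below €30.00, so the flat €30.00 minimum applies from here.
From month 74 a fixed €30.00 at rate r clears €581.75 in 25 more payments. Total: 73 + 25 = 98 months.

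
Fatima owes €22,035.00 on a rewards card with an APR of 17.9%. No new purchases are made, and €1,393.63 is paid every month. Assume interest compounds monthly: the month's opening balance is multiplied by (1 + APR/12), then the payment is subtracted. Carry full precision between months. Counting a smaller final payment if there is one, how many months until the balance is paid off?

19 payments

Monthly rate r = 17.9%/12 = 1.49167% = 0.0149167.
Recurrence: B ← B·(1+r) − €1,393.63.
Month 1: interest €328.69; balance after payment €20,970.06.
Month 2: interest €312.80; balance after payment €19,889.23.
Closed form: n = −ln(1 − rB₀/P)/ln(1+r) = −ln(0.76415)/ln(1.01492) ≈ 18.167, so the balance reaches zero during payment 19.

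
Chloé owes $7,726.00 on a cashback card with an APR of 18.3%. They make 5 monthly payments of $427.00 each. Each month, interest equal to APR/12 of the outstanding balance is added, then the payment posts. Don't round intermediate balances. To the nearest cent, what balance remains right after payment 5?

Monthly rate r = 18.3%/12 = 1.525% = 0.01525.
Each month: B ← B·(1+r) − $427.00.
Month 1: interest $117.82; balance after payment $7,416.82.
Month 2: interest $113.11; balance after payment $7,102.93.
Month 3: interest $108.32; balance after payment $6,784.25.
Month 4: interest $103.46; balance after payment $6,460.71.
Month 5: interest $98.53; balance after payment $6,132.23.

$6,132.23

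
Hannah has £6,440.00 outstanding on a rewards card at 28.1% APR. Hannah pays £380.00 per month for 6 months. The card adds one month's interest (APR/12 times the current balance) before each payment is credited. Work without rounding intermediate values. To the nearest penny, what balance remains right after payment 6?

£4,981.76

Monthly rate r = 28.1%/12 = 2.34167% = 0.0234167.
Each month: B ← B·(1+r) − £380.00.
Month 1: interest £150.80; balance after payment £6,210.80.
Month 2: interest £145.44; balance after payment £5,976.24.
Month 3: interest £139.94; balance after payment £5,736.18.
Month 4: interest £134.32; balance after payment £5,490.51.
Month 5: interest £128.57; balance after payment £5,239.07.
Month 6: interest £122.68; balance after payment £4,981.76.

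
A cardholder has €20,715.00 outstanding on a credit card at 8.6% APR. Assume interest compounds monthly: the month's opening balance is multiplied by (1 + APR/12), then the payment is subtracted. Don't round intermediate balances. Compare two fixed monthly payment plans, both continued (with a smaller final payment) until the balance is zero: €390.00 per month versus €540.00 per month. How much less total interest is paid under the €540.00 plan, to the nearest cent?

€1,855.95

Monthly rate r = 8.6%/12 = 0.716667% = 0.00716667.
At €390.00/mo: n = ⌈−ln(1 − rB₀/P)/ln(1+r)⌉ = 68 payments (last €35.45); total interest = total paid − €20,715.00 = €5,450.45.
At €540.00/mo: 46 payments (last €9.50); total interest €3,594.50.
Interest saved = €5,450.45 − €3,594.50 = €1,855.95.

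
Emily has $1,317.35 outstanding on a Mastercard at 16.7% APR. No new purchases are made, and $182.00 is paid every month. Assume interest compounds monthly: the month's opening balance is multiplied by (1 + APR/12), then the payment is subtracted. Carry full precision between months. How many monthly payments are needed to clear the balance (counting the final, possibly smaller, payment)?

Monthly rate r = 16.7%/12 = 1.39167% = 0.0139167.
Recurrence: B ← B·(1+r) − $182.00.
Month 1: interest $18.33; balance after payment $1,153.68.
Month 2: interest $16.06; balance after payment $987.74.
Closed form: n = −ln(1 − rB₀/P)/ln(1+r) = −ln(0.89927)/ln(1.01392) ≈ 7.682, so the balance reaches zero during payment 8.

8 payments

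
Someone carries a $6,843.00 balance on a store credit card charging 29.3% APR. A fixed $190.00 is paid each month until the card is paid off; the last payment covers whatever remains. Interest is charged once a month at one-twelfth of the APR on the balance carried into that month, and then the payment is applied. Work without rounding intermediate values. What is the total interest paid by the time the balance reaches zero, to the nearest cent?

$9,816.86

Monthly rate r = 29.3%/12 = 2.44167% = 0.0244167.
Payoff takes n = ⌈−ln(1 − rB₀/P)/ln(1+r)⌉ = ⌈87.681⌉ = 88 payments; the last is $129.86.
Total paid = 87·$190.00 + $129.86 = $16,659.86.
Total interest = total paid − principal = $16,659.86 − $6,843.00 = $9,816.86.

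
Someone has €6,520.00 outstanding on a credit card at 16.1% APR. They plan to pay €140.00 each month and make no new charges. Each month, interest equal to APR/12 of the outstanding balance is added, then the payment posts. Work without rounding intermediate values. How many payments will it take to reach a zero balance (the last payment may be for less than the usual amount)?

74 months

Monthly rate r = 16.1%/12 = 1.34167% = 0.0134167.
Recurrence: B ← B·(1+r) − €140.00.
Month 1: interest €87.48; balance after payment €6,467.48.
Month 2: interest €86.77; balance after payment €6,414.25.
Closed form: n = −ln(1 − rB₀/P)/ln(1+r) = −ln(0.37517)/ln(1.01342) ≈ 73.561, so the balance reaches zero during payment 74.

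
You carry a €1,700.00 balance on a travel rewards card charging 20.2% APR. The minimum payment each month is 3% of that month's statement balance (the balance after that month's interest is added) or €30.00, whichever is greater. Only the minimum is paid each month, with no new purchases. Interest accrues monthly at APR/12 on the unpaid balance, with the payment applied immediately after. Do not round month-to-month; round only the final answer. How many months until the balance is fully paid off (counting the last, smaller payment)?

Monthly rate r = 20.2%/12 = 1.68333% = 0.0168333.
While 3% of the post-interest balance exceeds €30.00, each month B ← (B·(1+r))·(1 − 0.03), i.e. B shrinks by the factor (1+r)·0.97 = 0.98633.
This holds for months 1–40. Entering month 41 the balance is €980.19; 3% of the post-interest balance is now below €30.00, so the flat €30.00 minimum applies from here.
From month 41 a fixed €30.00 at rate r clears €980.19 in 48 more payments. Total: 40 + 48 = 88 months.

88 months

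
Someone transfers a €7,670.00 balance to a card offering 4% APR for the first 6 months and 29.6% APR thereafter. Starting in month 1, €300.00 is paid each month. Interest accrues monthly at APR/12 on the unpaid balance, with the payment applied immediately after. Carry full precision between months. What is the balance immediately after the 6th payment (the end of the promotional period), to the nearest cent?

€6,009.62

Promo months 1–6 at r₀ = 4%/12 = 0.00333333; months 7+ at r₁ = 29.6%/12 = 0.0246667.
After month 6: iterate B ← B·(1+r₀) − €300.00 for 6 months → €6,009.62.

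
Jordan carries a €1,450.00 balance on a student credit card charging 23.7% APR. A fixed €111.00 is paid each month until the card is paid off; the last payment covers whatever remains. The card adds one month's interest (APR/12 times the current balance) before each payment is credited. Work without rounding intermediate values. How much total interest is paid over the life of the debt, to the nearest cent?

€243.80

Monthly rate r = 23.7%/12 = 1.975% = 0.01975.
Payoff takes n = ⌈−ln(1 − rB₀/P)/ln(1+r)⌉ = ⌈15.258⌉ = 16 payments; the last is €28.80.
Total paid = 15·€111.00 + €28.80 = €1,693.80.
Total interest = total paid − principal = €1,693.80 − €1,450.00 = €243.80.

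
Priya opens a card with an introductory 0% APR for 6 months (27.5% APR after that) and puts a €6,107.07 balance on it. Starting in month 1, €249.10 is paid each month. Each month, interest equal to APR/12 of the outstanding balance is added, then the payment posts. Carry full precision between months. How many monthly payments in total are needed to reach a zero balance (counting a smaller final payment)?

Promo months 1–6 at r₀ = 0%/12 = 0; months 7+ at r₁ = 27.5%/12 = 0.0229167.
After month 6 (no interest yet): B = €6,107.07 − 6·€249.10 = €4,612.47.
Then at r₁ with €249.10/mo: n₂ = −ln(1 − r₁·B/P)/ln(1+r₁) ≈ 24.37 → 25 more payments.

31 months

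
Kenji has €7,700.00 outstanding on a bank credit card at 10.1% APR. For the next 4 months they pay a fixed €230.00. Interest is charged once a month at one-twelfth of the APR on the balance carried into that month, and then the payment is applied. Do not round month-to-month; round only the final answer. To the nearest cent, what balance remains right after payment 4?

€7,030.84

Monthly rate r = 10.1%/12 = 0.841667% = 0.00841667.
Each month: B ← B·(1+r) − €230.00.
Month 1: interest €64.81; balance after payment €7,534.81.
Month 2: interest €63.42; balance after payment €7,368.23.
Month 3: interest €62.02; balance after payment €7,200.24.
Month 4: interest €60.60; balance after payment €7,030.84.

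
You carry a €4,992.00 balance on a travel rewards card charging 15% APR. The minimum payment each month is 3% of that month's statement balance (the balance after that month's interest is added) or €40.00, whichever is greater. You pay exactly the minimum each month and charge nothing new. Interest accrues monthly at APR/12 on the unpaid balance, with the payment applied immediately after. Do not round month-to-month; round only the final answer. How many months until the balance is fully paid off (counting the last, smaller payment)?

117 months

Monthly rate r = 15%/12 = 1.25% = 0.0125.
While 3% of the post-interest balance exceeds €40.00, each month B ← (B·(1+r))·(1 − 0.03), i.e. B shrinks by the factor (1+r)·0.97 = 0.98212.
This holds for months 1–74. Entering month 75 the balance is €1,314.06; 3% of the post-interest balance is now below €40.00, so the flat €40.00 minimum applies from here.
From month 75 a fixed €40.00 at rate r clears €1,314.06 in 43 more payments. Total: 74 + 43 = 117 months.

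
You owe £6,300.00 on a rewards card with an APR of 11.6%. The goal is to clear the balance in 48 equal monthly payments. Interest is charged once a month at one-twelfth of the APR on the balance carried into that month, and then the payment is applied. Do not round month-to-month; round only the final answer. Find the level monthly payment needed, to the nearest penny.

Monthly rate r = 11.6%/12 = 0.966667% = 0.00966667.
Level-payment amortization: P = B₀·r / (1 − (1+r)^(−n)) = 6300.00·0.00966667 / (1 − 1.00967^(−48)).
Denominator 1 − (1+r)^(−48) = 0.369833798.
P = 60.9 / 0.369833798 ≈ 164.67.

£164.67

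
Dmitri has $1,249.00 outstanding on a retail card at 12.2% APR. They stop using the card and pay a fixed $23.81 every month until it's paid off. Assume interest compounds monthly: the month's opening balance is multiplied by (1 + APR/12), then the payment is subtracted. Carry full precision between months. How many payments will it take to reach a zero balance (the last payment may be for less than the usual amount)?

76 months

Monthly rate r = 12.2%/12 = 1.01667% = 0.0101667.
Recurrence: B ← B·(1+r) − $23.81.
Month 1: interest $12.70; balance after payment $1,237.89.
Month 2: interest $12.59; balance after payment $1,226.66.
Closed form: n = −ln(1 − rB₀/P)/ln(1+r) = −ln(0.46669)/ln(1.01017) ≈ 75.341, so the balance reaches zero during payment 76.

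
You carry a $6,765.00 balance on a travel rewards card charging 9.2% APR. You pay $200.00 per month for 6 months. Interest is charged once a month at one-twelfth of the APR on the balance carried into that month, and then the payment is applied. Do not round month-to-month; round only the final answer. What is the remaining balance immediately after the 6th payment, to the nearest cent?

Monthly rate r = 9.2%/12 = 0.766667% = 0.00766667.
Each month: B ← B·(1+r) − $200.00.
Month 1: interest $51.86; balance after payment $6,616.86.
Month 2: interest $50.73; balance after payment $6,467.59.
Month 3: interest $49.58; balance after payment $6,317.18.
Month 4: interest $48.43; balance after payment $6,165.61.
Month 5: interest $47.27; balance after payment $6,012.88.
Month 6: interest $46.10; balance after payment $5,858.98.

$5,858.98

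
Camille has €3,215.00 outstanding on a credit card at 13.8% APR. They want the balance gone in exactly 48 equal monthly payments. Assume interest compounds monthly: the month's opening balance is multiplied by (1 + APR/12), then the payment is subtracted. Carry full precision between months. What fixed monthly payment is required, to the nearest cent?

€87.53

Monthly rate r = 13.8%/12 = 1.15% = 0.0115.
Level-payment amortization: P = B₀·r / (1 − (1+r)^(−n)) = 3215.00·0.0115 / (1 − 1.0115^(−48)).
Denominator 1 − (1+r)^(−48) = 0.422386388.
P = 36.9725 / 0.422386388 ≈ 87.53.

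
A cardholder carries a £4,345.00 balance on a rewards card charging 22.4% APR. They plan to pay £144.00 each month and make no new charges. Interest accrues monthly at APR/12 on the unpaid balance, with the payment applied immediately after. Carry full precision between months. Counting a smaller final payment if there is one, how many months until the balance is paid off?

45 payments

Monthly rate r = 22.4%/12 = 1.86667% = 0.0186667.
Recurrence: B ← B·(1+r) − £144.00.
Month 1: interest £81.11; balance after payment £4,282.11.
Month 2: interest £79.93; balance after payment £4,218.04.
Closed form: n = −ln(1 − rB₀/P)/ln(1+r) = −ln(0.43676)/ln(1.01867) ≈ 44.790, so the balance reaches zero during payment 45.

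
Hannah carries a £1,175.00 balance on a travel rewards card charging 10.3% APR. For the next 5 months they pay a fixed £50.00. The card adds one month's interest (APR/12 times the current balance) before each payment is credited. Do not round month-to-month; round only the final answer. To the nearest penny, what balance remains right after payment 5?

£971.97

Monthly rate r = 10.3%/12 = 0.858333% = 0.00858333.
Each month: B ← B·(1+r) − £50.00.
Month 1: interest £10.09; balance after payment £1,135.09.
Month 2: interest £9.74; balance after payment £1,094.83.
Month 3: interest £9.40; balance after payment £1,054.23.
Month 4: interest £9.05; balance after payment £1,013.27.
Month 5: interest £8.70; balance after payment £971.97.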